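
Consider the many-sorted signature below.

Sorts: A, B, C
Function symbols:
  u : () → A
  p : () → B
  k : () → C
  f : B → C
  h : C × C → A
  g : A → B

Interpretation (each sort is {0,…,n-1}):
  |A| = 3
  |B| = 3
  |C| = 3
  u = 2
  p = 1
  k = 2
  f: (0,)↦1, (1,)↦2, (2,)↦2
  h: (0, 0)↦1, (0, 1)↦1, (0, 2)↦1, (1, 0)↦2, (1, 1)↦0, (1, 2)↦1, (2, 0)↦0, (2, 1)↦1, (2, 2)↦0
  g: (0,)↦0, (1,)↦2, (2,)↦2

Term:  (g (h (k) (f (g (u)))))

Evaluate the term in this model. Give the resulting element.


  k = 2
  u = 2
  (g (u)) = g(2,) = 2
  (f (g (u))) = f(2,) = 2
  (h (k) (f (g (u)))) = h(2, 2) = 0
  (g (h (k) (f (g (u))))) = g(0,) = 0

value = 0


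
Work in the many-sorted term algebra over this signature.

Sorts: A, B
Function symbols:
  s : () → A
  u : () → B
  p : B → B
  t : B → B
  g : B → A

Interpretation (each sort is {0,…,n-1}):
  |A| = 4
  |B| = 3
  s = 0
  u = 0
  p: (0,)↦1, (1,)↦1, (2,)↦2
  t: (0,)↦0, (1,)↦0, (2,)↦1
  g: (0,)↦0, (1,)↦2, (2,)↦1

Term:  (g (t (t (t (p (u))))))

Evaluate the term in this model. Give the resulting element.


value = 0

  u = 0
  (p (u)) = p(0,) = 1
  (t (p (u))) = t(1,) = 0
  (t (t (p (u)))) = t(0,) = 0
  (t (t (t (p (u))))) = t(0,) = 0
  (g (t (t (t (p (u)))))) = g(0,) = 0


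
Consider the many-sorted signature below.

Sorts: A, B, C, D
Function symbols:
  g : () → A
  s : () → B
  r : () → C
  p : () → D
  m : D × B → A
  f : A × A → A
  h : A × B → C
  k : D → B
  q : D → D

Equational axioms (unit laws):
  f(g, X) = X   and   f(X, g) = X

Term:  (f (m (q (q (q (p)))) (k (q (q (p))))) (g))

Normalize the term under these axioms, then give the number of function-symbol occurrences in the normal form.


size = 9

1. (f (m (q (q (q (p)))) (k (q (q (p))))) (g))  →  (m (q (q (q (p)))) (k (q (q (p)))))
normal form: (m (q (q (q (p)))) (k (q (q (p)))))


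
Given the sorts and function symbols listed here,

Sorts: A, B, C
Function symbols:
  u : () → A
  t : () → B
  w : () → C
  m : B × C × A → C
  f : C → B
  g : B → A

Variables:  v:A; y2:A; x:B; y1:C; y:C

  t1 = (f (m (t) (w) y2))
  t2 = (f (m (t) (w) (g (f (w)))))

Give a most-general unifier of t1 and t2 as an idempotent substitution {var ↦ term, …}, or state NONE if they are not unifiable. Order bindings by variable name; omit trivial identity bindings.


{y2 ↦ (g (f (w)))}


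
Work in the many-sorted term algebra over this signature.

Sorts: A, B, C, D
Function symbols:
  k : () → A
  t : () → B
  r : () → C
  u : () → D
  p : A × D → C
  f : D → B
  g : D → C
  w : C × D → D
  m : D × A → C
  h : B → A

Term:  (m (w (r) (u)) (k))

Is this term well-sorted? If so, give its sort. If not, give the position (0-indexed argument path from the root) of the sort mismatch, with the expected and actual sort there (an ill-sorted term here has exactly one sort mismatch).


    (r) : C
    (u) : D
  (w (r) (u)) : D
  (k) : A
(m (w (r) (u)) (k)) : C

well-sorted; sort = C


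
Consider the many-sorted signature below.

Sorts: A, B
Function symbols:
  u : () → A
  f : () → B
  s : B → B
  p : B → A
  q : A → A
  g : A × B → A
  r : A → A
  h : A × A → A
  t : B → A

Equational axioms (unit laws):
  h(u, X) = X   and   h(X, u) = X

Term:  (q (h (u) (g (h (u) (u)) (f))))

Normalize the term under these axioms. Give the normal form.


normal form = (q (g (u) (f)))

1. (q (h (u) (g (h (u) (u)) (f))))  →  (q (g (h (u) (u)) (f)))
2. (q (g (h (u) (u)) (f)))  →  (q (g (u) (f)))


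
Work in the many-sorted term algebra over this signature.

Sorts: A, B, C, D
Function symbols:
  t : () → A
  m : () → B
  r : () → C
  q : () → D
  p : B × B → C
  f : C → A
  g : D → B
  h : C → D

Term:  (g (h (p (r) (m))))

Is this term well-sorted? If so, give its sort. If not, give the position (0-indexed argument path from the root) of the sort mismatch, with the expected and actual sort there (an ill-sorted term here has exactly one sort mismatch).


      (r) : C
      (m) : B
    (p (r) (m)) : ✗ arg 0 at [0, 0, 0] has sort C, expected B

ill-sorted at position [0, 0, 0]: expected B, got C


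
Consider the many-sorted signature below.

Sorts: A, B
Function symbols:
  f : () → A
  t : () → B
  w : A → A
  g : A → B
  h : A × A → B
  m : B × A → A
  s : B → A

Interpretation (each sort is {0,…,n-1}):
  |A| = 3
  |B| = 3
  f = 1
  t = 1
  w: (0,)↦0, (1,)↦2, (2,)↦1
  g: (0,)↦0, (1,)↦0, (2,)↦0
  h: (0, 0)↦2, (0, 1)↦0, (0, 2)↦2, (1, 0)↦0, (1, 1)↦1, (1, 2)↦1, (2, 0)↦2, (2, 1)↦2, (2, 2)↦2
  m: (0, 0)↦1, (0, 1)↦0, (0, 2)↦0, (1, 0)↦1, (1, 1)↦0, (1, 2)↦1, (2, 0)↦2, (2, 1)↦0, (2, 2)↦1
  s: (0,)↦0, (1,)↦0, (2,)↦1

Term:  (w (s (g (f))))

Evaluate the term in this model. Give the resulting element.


  f = 1
  (g (f)) = g(1,) = 0
  (s (g (f))) = s(0,) = 0
  (w (s (g (f)))) = w(0,) = 0

value = 0


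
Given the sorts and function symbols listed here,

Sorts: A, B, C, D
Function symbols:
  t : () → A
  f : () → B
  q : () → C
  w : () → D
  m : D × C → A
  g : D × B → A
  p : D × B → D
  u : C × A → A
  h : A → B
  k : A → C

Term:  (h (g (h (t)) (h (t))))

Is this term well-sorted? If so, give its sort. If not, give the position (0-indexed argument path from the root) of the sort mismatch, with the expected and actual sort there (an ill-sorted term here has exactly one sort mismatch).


      (t) : A
    (h (t)) : B
      (t) : A
    (h (t)) : B
  (g (h (t)) (h (t))) : ✗ arg 0 at [0, 0] has sort B, expected D

ill-sorted at position [0, 0]: expected D, got B


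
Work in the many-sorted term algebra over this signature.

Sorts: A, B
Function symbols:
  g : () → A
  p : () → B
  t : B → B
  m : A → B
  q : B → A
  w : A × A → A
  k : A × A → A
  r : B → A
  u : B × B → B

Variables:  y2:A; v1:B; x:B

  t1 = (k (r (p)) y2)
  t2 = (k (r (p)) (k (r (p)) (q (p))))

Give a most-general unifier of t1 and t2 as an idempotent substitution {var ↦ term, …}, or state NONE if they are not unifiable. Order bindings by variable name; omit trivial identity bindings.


{y2 ↦ (k (r (p)) (q (p)))}


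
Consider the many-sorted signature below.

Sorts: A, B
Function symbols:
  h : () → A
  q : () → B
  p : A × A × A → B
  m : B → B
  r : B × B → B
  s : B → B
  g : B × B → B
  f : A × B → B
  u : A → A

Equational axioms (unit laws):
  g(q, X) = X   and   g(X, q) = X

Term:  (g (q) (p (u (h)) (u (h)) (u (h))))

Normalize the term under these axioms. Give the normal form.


normal form = (p (u (h)) (u (h)) (u (h)))

1. (g (q) (p (u (h)) (u (h)) (u (h))))  →  (p (u (h)) (u (h)) (u (h)))


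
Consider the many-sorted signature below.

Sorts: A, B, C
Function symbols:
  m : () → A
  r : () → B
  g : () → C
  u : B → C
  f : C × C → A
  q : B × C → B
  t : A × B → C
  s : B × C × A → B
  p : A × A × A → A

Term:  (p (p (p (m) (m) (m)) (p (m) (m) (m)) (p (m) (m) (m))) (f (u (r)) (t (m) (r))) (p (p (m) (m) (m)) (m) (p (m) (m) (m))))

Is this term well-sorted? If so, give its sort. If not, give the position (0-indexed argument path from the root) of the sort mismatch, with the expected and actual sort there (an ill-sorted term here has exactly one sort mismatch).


      (m) : A
      (m) : A
      (m) : A
    (p (m) (m) (m)) : A
      (m) : A
      (m) : A
      (m) : A
    (p (m) (m) (m)) : A
      (m) : A
      (m) : A
      (m) : A
    (p (m) (m) (m)) : A
  (p (p (m) (m) (m)) (p (m) (m) (m)) (p (m) (m) (m))) : A
      (r) : B
    (u (r)) : C
      (m) : A
      (r) : B
    (t (m) (r)) : C
  (f (u (r)) (t (m) (r))) : A
      (m) : A
      (m) : A
      (m) : A
    (p (m) (m) (m)) : A
    (m) : A
      (m) : A
      (m) : A
      (m) : A
    (p (m) (m) (m)) : A
  (p (p (m) (m) (m)) (m) (p (m) (m) (m))) : A
(p (p (p (m) (m) (m)) (p (m) (m) (m)) (p (m) (m) (m))) (f (u (r)) (t (m) (r))) (p (p (m) (m) (m)) (m) (p (m) (m) (m)))) : A

well-sorted; sort = A


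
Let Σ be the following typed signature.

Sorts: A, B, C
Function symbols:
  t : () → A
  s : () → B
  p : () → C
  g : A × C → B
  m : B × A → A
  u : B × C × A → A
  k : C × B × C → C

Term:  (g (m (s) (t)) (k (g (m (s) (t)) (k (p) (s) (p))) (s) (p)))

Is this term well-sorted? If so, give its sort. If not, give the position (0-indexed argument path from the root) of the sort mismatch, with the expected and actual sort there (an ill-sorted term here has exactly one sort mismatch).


ill-sorted at position [1, 0]: expected C, got B

    (s) : B
    (t) : A
  (m (s) (t)) : A
        (s) : B
        (t) : A
      (m (s) (t)) : A
        (p) : C
        (s) : B
        (p) : C
      (k (p) (s) (p)) : C
    (g (m (s) (t)) (k (p) (s) (p))) : B
    (s) : B
    (p) : C
  (k (g (m (s) (t)) (k (p) (s) (p))) (s) (p)) : ✗ arg 0 at [1, 0] has sort B, expected C


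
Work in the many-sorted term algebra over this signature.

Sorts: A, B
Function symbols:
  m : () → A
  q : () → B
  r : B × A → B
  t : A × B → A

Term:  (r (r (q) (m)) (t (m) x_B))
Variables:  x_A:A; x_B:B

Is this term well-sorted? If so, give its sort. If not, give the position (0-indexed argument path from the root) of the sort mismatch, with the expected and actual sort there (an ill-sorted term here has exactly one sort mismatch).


    (q) : B
    (m) : A
  (r (q) (m)) : B
    (m) : A
    x_B : B
  (t (m) x_B) : A
(r (r (q) (m)) (t (m) x_B)) : B

well-sorted; sort = B


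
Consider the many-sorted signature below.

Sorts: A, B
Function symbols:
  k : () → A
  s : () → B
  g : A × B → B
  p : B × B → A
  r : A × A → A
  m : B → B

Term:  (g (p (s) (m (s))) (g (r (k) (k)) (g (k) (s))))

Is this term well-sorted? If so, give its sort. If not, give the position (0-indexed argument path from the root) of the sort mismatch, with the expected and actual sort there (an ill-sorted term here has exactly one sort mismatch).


    (s) : B
      (s) : B
    (m (s)) : B
  (p (s) (m (s))) : A
      (k) : A
      (k) : A
    (r (k) (k)) : A
      (k) : A
      (s) : B
    (g (k) (s)) : B
  (g (r (k) (k)) (g (k) (s))) : B
(g (p (s) (m (s))) (g (r (k) (k)) (g (k) (s)))) : B

well-sorted; sort = B


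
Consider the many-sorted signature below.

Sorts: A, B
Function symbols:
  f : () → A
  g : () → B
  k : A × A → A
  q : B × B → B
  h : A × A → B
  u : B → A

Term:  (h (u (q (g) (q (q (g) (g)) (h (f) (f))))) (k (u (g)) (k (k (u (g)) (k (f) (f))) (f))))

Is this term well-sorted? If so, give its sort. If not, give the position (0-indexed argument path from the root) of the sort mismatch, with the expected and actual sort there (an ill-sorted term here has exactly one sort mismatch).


      (g) : B
          (g) : B
          (g) : B
        (q (g) (g)) : B
          (f) : A
          (f) : A
        (h (f) (f)) : B
      (q (q (g) (g)) (h (f) (f))) : B
    (q (g) (q (q (g) (g)) (h (f) (f)))) : B
  (u (q (g) (q (q (g) (g)) (h (f) (f))))) : A
      (g) : B
    (u (g)) : A
          (g) : B
        (u (g)) : A
          (f) : A
          (f) : A
        (k (f) (f)) : A
      (k (u (g)) (k (f) (f))) : A
      (f) : A
    (k (k (u (g)) (k (f) (f))) (f)) : A
  (k (u (g)) (k (k (u (g)) (k (f) (f))) (f))) : A
(h (u (q (g) (q (q (g) (g)) (h (f) (f))))) (k (u (g)) (k (k (u (g)) (k (f) (f))) (f)))) : B

well-sorted; sort = B


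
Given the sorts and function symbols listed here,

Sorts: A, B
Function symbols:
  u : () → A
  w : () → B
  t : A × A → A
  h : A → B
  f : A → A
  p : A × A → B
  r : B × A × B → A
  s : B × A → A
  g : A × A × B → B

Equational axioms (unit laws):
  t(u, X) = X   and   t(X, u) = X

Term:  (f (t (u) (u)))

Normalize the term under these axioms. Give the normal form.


1. (f (t (u) (u)))  →  (f (u))

normal form = (f (u))


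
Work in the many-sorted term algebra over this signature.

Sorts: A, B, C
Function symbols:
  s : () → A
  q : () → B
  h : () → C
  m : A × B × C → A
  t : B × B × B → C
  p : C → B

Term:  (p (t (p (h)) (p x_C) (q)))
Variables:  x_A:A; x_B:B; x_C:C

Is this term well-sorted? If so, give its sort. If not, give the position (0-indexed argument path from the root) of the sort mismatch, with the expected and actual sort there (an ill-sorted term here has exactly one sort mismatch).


      (h) : C
    (p (h)) : B
      x_C : C
    (p x_C) : B
    (q) : B
  (t (p (h)) (p x_C) (q)) : C
(p (t (p (h)) (p x_C) (q))) : B

well-sorted; sort = B


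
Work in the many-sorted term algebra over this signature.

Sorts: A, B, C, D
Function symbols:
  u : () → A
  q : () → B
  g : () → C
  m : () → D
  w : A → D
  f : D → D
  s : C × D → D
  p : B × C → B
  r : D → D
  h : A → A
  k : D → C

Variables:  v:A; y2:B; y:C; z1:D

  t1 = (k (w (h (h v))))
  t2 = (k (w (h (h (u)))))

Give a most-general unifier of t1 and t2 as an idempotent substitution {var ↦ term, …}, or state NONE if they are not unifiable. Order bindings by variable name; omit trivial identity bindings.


{v ↦ (u)}


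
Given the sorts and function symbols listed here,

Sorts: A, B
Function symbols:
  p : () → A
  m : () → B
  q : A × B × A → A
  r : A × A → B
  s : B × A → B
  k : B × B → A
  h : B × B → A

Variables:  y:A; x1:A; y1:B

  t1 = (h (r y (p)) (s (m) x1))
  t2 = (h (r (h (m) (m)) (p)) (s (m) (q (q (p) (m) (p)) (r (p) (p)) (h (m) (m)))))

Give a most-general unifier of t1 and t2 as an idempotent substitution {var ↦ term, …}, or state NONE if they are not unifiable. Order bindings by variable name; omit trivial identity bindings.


{x1 ↦ (q (q (p) (m) (p)) (r (p) (p)) (h (m) (m))), y ↦ (h (m) (m))}


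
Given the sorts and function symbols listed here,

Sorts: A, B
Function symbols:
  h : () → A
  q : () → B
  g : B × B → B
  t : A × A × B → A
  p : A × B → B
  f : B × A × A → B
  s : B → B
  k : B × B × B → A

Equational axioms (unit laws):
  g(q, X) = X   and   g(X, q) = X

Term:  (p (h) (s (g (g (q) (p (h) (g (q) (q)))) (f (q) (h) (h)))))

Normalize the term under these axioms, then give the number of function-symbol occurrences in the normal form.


size = 11

1. (p (h) (s (g (g (q) (p (h) (g (q) (q)))) (f (q) (h) (h)))))  →  (p (h) (s (g (p (h) (g (q) (q))) (f (q) (h) (h)))))
2. (p (h) (s (g (p (h) (g (q) (q))) (f (q) (h) (h)))))  →  (p (h) (s (g (p (h) (q)) (f (q) (h) (h)))))
normal form: (p (h) (s (g (p (h) (q)) (f (q) (h) (h)))))


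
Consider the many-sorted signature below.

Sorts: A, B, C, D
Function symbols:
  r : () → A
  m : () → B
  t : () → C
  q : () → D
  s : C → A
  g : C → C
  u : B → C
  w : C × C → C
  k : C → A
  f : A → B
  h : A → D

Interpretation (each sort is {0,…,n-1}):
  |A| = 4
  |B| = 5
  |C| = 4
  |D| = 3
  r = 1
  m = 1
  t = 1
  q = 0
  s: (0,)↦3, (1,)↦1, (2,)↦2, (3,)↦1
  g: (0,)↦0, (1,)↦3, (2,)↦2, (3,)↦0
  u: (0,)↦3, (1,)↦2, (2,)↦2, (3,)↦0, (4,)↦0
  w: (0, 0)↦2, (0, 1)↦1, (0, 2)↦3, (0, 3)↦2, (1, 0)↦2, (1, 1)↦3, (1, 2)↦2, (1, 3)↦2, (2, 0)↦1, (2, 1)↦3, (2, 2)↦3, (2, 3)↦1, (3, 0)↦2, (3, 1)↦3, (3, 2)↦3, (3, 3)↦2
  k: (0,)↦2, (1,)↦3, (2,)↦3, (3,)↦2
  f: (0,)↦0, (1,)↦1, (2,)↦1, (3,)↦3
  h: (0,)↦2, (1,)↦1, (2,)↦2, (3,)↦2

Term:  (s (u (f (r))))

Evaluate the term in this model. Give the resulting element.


value = 2

  r = 1
  (f (r)) = f(1,) = 1
  (u (f (r))) = u(1,) = 2
  (s (u (f (r)))) = s(2,) = 2


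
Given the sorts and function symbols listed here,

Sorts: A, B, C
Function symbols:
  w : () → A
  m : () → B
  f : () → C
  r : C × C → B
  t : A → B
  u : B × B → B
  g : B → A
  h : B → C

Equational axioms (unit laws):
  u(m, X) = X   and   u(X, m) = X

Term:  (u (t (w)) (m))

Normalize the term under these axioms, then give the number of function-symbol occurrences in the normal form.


size = 2

1. (u (t (w)) (m))  →  (t (w))
normal form: (t (w))


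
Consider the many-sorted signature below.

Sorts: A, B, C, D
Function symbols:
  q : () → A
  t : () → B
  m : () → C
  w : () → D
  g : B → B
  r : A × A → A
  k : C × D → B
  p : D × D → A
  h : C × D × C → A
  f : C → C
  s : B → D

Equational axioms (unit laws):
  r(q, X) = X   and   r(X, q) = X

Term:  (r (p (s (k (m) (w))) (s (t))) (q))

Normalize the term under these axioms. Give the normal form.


1. (r (p (s (k (m) (w))) (s (t))) (q))  →  (p (s (k (m) (w))) (s (t)))

normal form = (p (s (k (m) (w))) (s (t)))


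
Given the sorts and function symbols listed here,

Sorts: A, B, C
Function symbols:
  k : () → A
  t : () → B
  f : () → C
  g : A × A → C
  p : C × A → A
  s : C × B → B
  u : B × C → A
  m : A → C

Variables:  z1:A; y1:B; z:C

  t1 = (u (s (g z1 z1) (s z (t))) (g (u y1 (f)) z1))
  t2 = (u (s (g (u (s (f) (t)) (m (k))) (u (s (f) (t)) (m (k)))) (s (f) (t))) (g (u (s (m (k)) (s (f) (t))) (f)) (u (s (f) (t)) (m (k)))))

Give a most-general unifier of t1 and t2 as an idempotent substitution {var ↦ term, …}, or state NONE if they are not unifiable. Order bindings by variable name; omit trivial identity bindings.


{y1 ↦ (s (m (k)) (s (f) (t))), z ↦ (f), z1 ↦ (u (s (f) (t)) (m (k)))}


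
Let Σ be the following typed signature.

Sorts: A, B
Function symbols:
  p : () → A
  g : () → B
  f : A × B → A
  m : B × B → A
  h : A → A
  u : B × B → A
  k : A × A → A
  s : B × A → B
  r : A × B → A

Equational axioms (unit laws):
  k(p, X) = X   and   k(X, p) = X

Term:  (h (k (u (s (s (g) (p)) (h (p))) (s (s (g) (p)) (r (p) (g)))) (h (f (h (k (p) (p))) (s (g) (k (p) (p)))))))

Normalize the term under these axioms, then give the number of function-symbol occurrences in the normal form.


size = 23

1. (h (k (u (s (s (g) (p)) (h (p))) (s (s (g) (p)) (r (p) (g)))) (h (f (h (k (p) (p))) (s (g) (k (p) (p)))))))  →  (h (k (u (s (s (g) (p)) (h (p))) (s (s (g) (p)) (r (p) (g)))) (h (f (h (p)) (s (g) (k (p) (p)))))))
2. (h (k (u (s (s (g) (p)) (h (p))) (s (s (g) (p)) (r (p) (g)))) (h (f (h (p)) (s (g) (k (p) (p)))))))  →  (h (k (u (s (s (g) (p)) (h (p))) (s (s (g) (p)) (r (p) (g)))) (h (f (h (p)) (s (g) (p))))))
normal form: (h (k (u (s (s (g) (p)) (h (p))) (s (s (g) (p)) (r (p) (g)))) (h (f (h (p)) (s (g) (p))))))


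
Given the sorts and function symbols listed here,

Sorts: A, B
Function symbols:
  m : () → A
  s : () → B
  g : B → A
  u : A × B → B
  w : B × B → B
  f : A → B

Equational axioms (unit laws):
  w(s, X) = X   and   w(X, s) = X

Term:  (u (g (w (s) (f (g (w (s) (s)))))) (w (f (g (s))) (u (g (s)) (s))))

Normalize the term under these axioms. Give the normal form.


1. (u (g (w (s) (f (g (w (s) (s)))))) (w (f (g (s))) (u (g (s)) (s))))  →  (u (g (f (g (w (s) (s))))) (w (f (g (s))) (u (g (s)) (s))))
2. (u (g (f (g (w (s) (s))))) (w (f (g (s))) (u (g (s)) (s))))  →  (u (g (f (g (s)))) (w (f (g (s))) (u (g (s)) (s))))

normal form = (u (g (f (g (s)))) (w (f (g (s))) (u (g (s)) (s))))


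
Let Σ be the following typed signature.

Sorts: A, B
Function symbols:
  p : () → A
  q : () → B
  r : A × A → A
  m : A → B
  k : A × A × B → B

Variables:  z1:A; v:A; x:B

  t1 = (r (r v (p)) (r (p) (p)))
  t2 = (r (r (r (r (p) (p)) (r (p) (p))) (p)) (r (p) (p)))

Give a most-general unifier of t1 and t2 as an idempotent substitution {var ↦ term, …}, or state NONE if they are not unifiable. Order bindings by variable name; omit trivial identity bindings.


{v ↦ (r (r (p) (p)) (r (p) (p)))}


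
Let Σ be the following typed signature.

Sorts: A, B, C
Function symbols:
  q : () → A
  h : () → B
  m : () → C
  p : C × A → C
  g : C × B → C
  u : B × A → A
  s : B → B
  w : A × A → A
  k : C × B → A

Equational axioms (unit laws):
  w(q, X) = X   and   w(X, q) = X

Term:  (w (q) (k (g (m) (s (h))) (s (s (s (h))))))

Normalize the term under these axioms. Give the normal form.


1. (w (q) (k (g (m) (s (h))) (s (s (s (h))))))  →  (k (g (m) (s (h))) (s (s (s (h)))))

normal form = (k (g (m) (s (h))) (s (s (s (h)))))


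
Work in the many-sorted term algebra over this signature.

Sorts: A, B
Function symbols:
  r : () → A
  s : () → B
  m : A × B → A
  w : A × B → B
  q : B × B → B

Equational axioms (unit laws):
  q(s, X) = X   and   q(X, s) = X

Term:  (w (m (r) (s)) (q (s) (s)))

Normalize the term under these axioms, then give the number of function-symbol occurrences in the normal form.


1. (w (m (r) (s)) (q (s) (s)))  →  (w (m (r) (s)) (s))
normal form: (w (m (r) (s)) (s))

size = 5


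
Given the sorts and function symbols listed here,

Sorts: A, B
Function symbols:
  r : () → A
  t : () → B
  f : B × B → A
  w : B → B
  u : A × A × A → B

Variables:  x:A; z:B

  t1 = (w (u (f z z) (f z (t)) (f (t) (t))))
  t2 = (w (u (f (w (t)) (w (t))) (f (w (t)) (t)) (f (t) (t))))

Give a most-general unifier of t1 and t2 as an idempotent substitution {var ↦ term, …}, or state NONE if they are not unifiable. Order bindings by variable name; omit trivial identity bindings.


{z ↦ (w (t))}


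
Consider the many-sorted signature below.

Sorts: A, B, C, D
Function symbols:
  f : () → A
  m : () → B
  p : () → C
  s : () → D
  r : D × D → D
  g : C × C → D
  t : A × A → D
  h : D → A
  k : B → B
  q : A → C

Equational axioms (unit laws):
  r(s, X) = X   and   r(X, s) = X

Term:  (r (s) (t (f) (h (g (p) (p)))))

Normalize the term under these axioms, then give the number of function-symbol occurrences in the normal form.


1. (r (s) (t (f) (h (g (p) (p)))))  →  (t (f) (h (g (p) (p))))
normal form: (t (f) (h (g (p) (p))))

size = 6


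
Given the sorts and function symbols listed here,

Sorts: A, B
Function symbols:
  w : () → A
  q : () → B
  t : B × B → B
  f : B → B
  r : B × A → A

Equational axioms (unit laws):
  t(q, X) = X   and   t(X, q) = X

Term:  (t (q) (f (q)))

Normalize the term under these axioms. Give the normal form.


normal form = (f (q))

1. (t (q) (f (q)))  →  (f (q))


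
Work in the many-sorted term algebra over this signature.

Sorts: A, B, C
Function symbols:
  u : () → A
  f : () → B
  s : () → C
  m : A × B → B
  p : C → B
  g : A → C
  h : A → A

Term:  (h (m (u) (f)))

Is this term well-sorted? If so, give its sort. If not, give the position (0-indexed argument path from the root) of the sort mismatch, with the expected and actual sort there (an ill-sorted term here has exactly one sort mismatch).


ill-sorted at position [0]: expected A, got B

    (u) : A
    (f) : B
  (m (u) (f)) : B
(h (m (u) (f))) : ✗ arg 0 at [0] has sort B, expected A


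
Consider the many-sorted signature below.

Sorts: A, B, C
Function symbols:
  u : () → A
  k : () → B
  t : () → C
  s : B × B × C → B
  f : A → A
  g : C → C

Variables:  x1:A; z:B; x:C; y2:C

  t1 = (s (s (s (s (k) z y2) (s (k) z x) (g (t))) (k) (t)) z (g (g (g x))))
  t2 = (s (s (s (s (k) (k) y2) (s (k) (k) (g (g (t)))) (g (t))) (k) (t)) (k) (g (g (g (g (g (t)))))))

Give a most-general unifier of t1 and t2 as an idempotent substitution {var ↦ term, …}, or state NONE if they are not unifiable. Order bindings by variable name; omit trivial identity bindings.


{x ↦ (g (g (t))), z ↦ (k)}


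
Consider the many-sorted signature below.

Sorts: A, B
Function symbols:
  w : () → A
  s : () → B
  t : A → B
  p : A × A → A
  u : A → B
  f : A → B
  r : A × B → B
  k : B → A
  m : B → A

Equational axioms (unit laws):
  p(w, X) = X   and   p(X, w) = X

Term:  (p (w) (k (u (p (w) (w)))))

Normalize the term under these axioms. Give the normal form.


1. (p (w) (k (u (p (w) (w)))))  →  (k (u (p (w) (w))))
2. (k (u (p (w) (w))))  →  (k (u (w)))

normal form = (k (u (w)))


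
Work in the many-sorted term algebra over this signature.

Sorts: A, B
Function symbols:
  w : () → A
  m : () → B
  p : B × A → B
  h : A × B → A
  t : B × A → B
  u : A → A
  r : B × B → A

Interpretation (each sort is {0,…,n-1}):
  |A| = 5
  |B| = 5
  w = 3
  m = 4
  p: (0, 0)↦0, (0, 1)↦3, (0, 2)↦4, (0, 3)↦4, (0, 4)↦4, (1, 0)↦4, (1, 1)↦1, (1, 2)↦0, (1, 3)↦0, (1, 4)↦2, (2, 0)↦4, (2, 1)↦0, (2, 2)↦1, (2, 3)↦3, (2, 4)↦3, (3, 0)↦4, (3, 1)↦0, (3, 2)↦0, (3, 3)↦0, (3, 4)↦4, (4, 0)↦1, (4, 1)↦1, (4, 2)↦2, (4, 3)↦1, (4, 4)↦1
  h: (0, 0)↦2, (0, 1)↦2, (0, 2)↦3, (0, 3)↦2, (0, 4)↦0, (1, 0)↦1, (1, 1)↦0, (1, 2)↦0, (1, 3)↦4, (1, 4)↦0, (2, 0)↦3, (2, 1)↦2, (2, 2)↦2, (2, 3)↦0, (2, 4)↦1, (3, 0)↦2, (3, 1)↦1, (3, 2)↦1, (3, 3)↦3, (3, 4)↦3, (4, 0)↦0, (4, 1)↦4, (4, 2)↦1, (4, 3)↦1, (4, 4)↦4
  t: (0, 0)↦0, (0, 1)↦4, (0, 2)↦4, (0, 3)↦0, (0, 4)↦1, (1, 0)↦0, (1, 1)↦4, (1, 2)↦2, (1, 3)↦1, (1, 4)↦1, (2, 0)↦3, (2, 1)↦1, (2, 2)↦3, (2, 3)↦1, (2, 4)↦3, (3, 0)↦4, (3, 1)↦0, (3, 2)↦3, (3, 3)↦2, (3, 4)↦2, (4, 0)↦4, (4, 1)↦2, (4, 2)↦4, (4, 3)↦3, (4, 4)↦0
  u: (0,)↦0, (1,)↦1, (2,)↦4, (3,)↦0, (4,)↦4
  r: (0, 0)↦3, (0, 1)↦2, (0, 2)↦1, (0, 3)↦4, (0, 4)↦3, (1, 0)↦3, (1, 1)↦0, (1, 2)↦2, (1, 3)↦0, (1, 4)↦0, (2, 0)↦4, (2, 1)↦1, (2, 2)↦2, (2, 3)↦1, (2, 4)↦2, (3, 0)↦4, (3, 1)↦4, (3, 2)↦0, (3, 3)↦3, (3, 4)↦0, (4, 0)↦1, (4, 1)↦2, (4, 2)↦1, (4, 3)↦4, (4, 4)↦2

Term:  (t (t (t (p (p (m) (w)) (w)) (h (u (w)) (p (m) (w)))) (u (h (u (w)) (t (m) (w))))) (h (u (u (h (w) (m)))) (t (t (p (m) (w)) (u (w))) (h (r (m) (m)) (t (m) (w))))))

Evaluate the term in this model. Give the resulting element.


value = 4

  m = 4
  w = 3
  (p (m) (w)) = p(4, 3) = 1
  w = 3
  (p (p (m) (w)) (w)) = p(1, 3) = 0
  w = 3
  (u (w)) = u(3,) = 0
  m = 4
  w = 3
  (p (m) (w)) = p(4, 3) = 1
  (h (u (w)) (p (m) (w))) = h(0, 1) = 2
  (t (p (p (m) (w)) (w)) (h (u (w)) (p (m) (w)))) = t(0, 2) = 4
  w = 3
  (u (w)) = u(3,) = 0
  m = 4
  w = 3
  (t (m) (w)) = t(4, 3) = 3
  (h (u (w)) (t (m) (w))) = h(0, 3) = 2
  (u (h (u (w)) (t (m) (w)))) = u(2,) = 4
  (t (t (p (p (m) (w)) (w)) (h (u (w)) (p (m) (w)))) (u (h (u (w)) (t (m) (w))))) = t(4, 4) = 0
  w = 3
  m = 4
  (h (w) (m)) = h(3, 4) = 3
  (u (h (w) (m))) = u(3,) = 0
  (u (u (h (w) (m)))) = u(0,) = 0
  m = 4
  w = 3
  (p (m) (w)) = p(4, 3) = 1
  w = 3
  (u (w)) = u(3,) = 0
  (t (p (m) (w)) (u (w))) = t(1, 0) = 0
  m = 4
  m = 4
  (r (m) (m)) = r(4, 4) = 2
  m = 4
  w = 3
  (t (m) (w)) = t(4, 3) = 3
  (h (r (m) (m)) (t (m) (w))) = h(2, 3) = 0
  (t (t (p (m) (w)) (u (w))) (h (r (m) (m)) (t (m) (w)))) = t(0, 0) = 0
  (h (u (u (h (w) (m)))) (t (t (p (m) (w)) (u (w))) (h (r (m) (m)) (t (m) (w))))) = h(0, 0) = 2
  (t (t (t (p (p (m) (w)) (w)) (h (u (w)) (p (m) (w)))) (u (h (u (w)) (t (m) (w))))) (h (u (u (h (w) (m)))) (t (t (p (m) (w)) (u (w))) (h (r (m) (m)) (t (m) (w)))))) = t(0, 2) = 4


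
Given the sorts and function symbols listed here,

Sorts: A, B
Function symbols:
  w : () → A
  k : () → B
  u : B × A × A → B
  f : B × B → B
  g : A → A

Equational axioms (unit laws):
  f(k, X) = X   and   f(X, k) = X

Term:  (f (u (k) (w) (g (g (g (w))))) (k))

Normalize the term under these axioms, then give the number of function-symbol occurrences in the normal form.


1. (f (u (k) (w) (g (g (g (w))))) (k))  →  (u (k) (w) (g (g (g (w)))))
normal form: (u (k) (w) (g (g (g (w)))))

size = 7


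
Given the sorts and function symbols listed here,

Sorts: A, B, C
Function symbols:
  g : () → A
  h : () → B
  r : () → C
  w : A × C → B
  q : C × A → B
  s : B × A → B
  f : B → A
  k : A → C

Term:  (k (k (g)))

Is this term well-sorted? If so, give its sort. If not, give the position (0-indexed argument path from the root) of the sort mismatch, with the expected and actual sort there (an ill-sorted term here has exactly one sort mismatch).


    (g) : A
  (k (g)) : C
(k (k (g))) : ✗ arg 0 at [0] has sort C, expected A

ill-sorted at position [0]: expected A, got C


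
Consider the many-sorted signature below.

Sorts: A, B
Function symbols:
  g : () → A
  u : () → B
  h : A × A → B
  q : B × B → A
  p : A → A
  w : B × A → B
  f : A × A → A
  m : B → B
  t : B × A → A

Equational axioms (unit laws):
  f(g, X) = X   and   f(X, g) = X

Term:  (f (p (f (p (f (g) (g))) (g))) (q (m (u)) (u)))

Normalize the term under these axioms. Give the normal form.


1. (f (p (f (p (f (g) (g))) (g))) (q (m (u)) (u)))  →  (f (p (p (f (g) (g)))) (q (m (u)) (u)))
2. (f (p (p (f (g) (g)))) (q (m (u)) (u)))  →  (f (p (p (g))) (q (m (u)) (u)))

normal form = (f (p (p (g))) (q (m (u)) (u)))


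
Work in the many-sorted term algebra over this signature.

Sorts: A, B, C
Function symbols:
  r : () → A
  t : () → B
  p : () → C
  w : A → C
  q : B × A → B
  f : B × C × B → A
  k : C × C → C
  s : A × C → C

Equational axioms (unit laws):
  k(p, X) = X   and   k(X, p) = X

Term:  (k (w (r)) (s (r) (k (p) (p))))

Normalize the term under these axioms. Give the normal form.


normal form = (k (w (r)) (s (r) (p)))

1. (k (w (r)) (s (r) (k (p) (p))))  →  (k (w (r)) (s (r) (p)))


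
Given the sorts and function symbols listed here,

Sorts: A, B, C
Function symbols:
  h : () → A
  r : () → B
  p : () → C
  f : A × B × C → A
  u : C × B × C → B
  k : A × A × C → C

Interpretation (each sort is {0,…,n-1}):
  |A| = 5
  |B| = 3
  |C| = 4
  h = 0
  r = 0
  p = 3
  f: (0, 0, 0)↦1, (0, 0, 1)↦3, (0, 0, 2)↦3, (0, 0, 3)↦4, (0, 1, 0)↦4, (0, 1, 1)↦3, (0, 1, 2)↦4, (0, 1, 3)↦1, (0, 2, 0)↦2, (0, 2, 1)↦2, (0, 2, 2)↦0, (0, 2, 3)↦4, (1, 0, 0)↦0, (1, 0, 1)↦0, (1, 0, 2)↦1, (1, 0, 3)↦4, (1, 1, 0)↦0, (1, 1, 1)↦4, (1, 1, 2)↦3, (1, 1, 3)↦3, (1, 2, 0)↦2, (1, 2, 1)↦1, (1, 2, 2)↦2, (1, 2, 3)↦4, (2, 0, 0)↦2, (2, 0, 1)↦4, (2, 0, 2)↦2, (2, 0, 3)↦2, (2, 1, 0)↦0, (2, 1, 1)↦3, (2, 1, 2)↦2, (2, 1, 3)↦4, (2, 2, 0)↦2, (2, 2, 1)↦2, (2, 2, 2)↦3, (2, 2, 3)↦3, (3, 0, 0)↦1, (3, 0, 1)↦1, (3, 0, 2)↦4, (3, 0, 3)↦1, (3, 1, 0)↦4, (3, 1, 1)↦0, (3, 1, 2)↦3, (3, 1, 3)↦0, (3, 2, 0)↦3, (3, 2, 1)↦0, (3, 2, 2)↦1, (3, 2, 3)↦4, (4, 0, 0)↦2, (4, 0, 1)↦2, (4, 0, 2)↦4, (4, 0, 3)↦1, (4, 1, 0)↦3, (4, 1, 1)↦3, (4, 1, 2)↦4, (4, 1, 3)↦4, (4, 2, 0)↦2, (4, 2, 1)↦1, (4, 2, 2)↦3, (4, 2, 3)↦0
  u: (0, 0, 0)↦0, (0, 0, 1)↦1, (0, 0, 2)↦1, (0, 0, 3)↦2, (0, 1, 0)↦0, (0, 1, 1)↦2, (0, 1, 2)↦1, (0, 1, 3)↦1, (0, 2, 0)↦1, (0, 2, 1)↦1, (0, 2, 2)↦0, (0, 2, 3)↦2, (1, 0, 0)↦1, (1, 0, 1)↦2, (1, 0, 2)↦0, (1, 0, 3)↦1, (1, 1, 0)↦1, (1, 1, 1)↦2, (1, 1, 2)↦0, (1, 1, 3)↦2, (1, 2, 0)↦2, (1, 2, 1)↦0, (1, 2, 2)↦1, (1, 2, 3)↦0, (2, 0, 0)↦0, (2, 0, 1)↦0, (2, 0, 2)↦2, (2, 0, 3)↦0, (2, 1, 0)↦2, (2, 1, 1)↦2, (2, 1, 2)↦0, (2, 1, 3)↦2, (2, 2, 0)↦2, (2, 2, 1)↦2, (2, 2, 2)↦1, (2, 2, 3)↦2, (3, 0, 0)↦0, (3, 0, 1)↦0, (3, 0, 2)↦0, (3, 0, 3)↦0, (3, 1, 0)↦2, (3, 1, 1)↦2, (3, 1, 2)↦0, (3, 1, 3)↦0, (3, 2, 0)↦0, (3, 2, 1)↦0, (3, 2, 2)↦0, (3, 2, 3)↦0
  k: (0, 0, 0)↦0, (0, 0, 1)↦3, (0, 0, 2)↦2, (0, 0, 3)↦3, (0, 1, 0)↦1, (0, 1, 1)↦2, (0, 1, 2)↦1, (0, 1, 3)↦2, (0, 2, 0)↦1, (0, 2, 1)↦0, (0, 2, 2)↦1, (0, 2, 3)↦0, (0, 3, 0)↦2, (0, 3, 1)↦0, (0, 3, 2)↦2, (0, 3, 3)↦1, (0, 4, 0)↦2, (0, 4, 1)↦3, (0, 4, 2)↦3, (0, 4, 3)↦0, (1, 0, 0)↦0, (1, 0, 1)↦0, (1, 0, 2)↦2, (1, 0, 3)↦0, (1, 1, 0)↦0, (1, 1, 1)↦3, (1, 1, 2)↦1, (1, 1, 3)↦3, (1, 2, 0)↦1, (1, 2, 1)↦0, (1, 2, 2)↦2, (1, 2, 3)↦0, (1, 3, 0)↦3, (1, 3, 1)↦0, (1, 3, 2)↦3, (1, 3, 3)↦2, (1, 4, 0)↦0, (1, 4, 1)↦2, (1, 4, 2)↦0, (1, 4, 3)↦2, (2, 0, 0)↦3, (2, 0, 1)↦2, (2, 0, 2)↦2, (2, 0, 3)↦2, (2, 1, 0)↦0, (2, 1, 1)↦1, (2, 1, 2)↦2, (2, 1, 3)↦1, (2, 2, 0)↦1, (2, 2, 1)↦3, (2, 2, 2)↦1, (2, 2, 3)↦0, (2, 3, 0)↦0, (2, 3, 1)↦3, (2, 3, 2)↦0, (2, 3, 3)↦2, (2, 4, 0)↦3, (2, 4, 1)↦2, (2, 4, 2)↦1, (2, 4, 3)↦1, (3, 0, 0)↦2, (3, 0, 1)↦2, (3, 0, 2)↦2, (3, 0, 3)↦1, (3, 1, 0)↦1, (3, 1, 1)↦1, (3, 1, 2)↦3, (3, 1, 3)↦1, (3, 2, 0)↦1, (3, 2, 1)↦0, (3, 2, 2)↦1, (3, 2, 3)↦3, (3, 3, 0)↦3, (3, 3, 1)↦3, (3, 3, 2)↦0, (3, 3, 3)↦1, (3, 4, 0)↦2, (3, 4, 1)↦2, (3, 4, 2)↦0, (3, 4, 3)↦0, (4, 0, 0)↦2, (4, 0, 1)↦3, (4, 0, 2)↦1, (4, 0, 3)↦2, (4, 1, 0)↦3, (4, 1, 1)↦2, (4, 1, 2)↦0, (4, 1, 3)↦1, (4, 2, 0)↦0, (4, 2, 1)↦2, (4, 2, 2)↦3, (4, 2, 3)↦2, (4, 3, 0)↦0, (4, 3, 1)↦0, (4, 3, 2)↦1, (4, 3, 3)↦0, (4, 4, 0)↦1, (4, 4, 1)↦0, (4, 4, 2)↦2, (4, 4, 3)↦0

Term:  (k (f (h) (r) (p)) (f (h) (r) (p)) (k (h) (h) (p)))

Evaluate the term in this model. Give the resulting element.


value = 0

  h = 0
  r = 0
  p = 3
  (f (h) (r) (p)) = f(0, 0, 3) = 4
  h = 0
  r = 0
  p = 3
  (f (h) (r) (p)) = f(0, 0, 3) = 4
  h = 0
  h = 0
  p = 3
  (k (h) (h) (p)) = k(0, 0, 3) = 3
  (k (f (h) (r) (p)) (f (h) (r) (p)) (k (h) (h) (p))) = k(4, 4, 3) = 0


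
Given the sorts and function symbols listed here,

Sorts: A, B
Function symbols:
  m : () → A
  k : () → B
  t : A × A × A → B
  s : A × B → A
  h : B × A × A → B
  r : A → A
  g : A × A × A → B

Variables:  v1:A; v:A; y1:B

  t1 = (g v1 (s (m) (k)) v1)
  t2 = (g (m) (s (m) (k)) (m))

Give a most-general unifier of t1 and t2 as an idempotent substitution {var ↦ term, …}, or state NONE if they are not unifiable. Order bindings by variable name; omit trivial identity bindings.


{v1 ↦ (m)}


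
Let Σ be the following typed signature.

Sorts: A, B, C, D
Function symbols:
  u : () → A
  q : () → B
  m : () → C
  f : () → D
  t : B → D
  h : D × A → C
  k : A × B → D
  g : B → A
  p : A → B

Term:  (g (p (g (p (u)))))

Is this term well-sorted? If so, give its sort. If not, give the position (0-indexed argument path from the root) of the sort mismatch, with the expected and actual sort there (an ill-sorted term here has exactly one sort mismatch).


well-sorted; sort = A

        (u) : A
      (p (u)) : B
    (g (p (u))) : A
  (p (g (p (u)))) : B
(g (p (g (p (u))))) : A


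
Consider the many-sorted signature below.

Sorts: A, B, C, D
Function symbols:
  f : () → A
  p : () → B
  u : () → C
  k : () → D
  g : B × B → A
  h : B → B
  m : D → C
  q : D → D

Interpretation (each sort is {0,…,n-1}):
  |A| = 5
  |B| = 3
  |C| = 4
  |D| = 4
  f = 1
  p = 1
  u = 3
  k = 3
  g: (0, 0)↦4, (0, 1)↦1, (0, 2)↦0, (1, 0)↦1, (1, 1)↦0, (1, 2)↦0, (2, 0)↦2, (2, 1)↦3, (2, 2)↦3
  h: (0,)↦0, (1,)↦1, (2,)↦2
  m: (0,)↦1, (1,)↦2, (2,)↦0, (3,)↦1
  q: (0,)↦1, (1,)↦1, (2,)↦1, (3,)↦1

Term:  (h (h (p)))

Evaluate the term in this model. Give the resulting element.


  p = 1
  (h (p)) = h(1,) = 1
  (h (h (p))) = h(1,) = 1

value = 1


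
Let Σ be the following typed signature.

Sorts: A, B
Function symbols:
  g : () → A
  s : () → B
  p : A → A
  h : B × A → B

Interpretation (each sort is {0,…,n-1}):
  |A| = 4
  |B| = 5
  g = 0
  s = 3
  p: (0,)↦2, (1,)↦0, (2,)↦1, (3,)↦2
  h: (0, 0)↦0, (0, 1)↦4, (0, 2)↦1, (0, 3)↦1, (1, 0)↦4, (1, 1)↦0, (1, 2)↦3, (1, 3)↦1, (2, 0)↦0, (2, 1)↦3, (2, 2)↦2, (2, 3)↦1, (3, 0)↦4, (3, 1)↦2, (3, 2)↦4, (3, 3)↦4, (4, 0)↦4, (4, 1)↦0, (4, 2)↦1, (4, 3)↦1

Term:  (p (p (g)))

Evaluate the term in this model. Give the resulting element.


value = 1

  g = 0
  (p (g)) = p(0,) = 2
  (p (p (g))) = p(2,) = 1


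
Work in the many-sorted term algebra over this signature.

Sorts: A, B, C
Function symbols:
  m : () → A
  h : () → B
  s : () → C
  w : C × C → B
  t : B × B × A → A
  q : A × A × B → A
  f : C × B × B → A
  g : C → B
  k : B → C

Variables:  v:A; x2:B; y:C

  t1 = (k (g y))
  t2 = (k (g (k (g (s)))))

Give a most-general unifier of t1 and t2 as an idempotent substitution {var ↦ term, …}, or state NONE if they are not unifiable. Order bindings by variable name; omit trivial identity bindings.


{y ↦ (k (g (s)))}


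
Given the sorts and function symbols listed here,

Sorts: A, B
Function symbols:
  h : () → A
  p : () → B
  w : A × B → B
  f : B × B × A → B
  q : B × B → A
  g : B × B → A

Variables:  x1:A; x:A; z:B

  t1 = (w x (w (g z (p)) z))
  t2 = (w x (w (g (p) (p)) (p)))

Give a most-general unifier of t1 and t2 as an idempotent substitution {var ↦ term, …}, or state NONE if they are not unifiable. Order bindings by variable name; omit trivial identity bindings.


{z ↦ (p)}


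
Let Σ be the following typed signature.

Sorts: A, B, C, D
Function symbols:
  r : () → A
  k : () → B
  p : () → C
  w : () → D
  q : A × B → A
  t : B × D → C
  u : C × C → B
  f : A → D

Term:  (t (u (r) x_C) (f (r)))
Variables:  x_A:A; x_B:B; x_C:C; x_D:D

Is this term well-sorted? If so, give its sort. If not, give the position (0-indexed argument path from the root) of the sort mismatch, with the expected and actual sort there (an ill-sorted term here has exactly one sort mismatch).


ill-sorted at position [0, 0]: expected C, got A

    (r) : A
    x_C : C
  (u (r) x_C) : ✗ arg 0 at [0, 0] has sort A, expected C
    (r) : A
  (f (r)) : D


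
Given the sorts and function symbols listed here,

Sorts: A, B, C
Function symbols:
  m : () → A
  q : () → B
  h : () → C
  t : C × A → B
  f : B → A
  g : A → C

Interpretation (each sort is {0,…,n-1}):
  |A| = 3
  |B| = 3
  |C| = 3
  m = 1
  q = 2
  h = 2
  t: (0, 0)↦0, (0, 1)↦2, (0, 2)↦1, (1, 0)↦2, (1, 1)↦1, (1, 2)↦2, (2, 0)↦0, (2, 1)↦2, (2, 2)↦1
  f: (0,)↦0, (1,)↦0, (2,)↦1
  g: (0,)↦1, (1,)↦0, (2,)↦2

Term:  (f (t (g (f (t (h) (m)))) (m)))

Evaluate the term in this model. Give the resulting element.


  h = 2
  m = 1
  (t (h) (m)) = t(2, 1) = 2
  (f (t (h) (m))) = f(2,) = 1
  (g (f (t (h) (m)))) = g(1,) = 0
  m = 1
  (t (g (f (t (h) (m)))) (m)) = t(0, 1) = 2
  (f (t (g (f (t (h) (m)))) (m))) = f(2,) = 1

value = 1


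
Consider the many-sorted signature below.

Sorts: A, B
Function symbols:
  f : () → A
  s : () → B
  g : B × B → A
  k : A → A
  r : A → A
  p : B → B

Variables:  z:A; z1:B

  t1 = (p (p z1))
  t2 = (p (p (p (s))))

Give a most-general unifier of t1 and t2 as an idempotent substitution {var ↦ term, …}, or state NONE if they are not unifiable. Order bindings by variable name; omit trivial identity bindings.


{z1 ↦ (p (s))}


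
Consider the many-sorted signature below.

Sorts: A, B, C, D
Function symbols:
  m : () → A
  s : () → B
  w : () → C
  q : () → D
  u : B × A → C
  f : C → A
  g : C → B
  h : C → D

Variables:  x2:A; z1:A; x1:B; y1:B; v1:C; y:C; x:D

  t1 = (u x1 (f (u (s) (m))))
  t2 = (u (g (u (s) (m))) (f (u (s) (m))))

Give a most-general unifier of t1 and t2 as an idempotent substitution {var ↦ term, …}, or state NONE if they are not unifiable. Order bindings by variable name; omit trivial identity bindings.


{x1 ↦ (g (u (s) (m)))}


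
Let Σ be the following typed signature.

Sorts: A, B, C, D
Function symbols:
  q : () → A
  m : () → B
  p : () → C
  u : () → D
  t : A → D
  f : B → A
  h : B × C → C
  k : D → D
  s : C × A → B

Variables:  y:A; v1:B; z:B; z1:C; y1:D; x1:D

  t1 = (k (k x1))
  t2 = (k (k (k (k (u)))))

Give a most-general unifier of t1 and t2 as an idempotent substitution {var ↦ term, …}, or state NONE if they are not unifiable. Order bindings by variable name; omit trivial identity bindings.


{x1 ↦ (k (k (u)))}


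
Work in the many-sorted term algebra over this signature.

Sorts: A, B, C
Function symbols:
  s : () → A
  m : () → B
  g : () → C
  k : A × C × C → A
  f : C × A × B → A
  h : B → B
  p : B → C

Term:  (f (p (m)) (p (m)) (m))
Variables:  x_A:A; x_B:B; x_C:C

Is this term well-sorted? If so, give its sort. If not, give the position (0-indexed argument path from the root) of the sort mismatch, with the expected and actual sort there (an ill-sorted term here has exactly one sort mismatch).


    (m) : B
  (p (m)) : C
    (m) : B
  (p (m)) : C
  (m) : B
(f (p (m)) (p (m)) (m)) : ✗ arg 1 at [1] has sort C, expected A

ill-sorted at position [1]: expected A, got C
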